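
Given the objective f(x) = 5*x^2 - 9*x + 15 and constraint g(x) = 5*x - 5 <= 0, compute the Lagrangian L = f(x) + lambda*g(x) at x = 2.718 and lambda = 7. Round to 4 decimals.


Step 1: Evaluate f(x).
f(2.718) = 5*2.718^2 - 9*2.718 + 15 = 27.4756
Step 2: Evaluate g(x).
g(2.718) = 5*2.718 - 5 = 8.59
Step 3: Compute Lagrangian.
L = 27.4756 + 7*8.59 = 87.6056


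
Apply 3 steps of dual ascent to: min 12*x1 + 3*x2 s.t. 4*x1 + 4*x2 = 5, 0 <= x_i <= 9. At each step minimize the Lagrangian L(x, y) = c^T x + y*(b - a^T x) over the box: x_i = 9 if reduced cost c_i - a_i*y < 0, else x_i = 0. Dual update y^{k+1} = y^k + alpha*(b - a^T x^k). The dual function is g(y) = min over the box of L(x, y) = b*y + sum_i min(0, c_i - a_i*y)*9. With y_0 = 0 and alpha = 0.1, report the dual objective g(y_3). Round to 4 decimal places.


Dual ascent for LP: min 12*x1 + 3*x2, 4*x1 + 4*x2 = 5, 0 <= x_i <= 9
Step 1: y^k = 0.0, reduced costs: (12.0, 3.0)
  x^k = (0.0, 0.0), subgradient = b - a^T x = 5.0
  y^{k+1} = 0.0 + 0.1*5.0 = 0.5
Step 2: y^k = 0.5, reduced costs: (10.0, 1.0)
  x^k = (0.0, 0.0), subgradient = b - a^T x = 5.0
  y^{k+1} = 0.5 + 0.1*5.0 = 1.0
Step 3: y^k = 1.0, reduced costs: (8.0, -1.0)
  x^k = (0.0, 9.0), subgradient = b - a^T x = -31.0
  y^{k+1} = 1.0 + 0.1*-31.0 = -2.1
Dual objective at y_3 = -2.1: reduced costs (20.4, 11.4), box minimizer x = (0.0, 0.0)
g(y_3) = b*y + (c1 - a1*y)*x1 + (c2 - a2*y)*x2 = 5*(-2.1) + 20.4*0.0 + 11.4*0.0 = -10.5 + 0.0 + 0.0 = -10.5


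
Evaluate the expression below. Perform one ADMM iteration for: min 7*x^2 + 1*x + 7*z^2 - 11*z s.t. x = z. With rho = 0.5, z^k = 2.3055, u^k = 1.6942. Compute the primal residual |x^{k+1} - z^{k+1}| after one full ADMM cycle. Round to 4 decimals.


ADMM iteration with rho = 0.5, z^k = 2.3055, u^k = 1.6942
Step 1: x-update.
Minimize 7*x^2 + 1*x + (0.5/2)*(x - 2.3055 + 1.6942)^2
FOC: (2*7 + 0.5)*x = -1 + 0.5*(2.3055 - 1.6942)
x^{k+1} = -0.0479
Step 2: z-update.
Minimize 7*z^2 - 11*z + (0.5/2)*(-0.0479 - z + 1.6942)^2
FOC: (2*7 + 0.5)*z = 11 + 0.5*(-0.0479 + 1.6942)
z^{k+1} = 0.8154
Step 3: u-update.
u^{k+1} = 1.6942 - 0.0479 - 0.8154 = 0.8309
Step 4: Primal residual = |-0.0479 - 0.8154| = 0.8633


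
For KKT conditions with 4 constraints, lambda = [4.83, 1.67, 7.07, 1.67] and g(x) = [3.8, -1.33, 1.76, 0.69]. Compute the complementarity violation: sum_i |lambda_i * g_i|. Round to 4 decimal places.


KKT complementary slackness check:
lambda_1 * g_1 = 4.83 * 3.8 = 18.354
lambda_2 * g_2 = 1.67 * -1.33 = -2.2211
lambda_3 * g_3 = 7.07 * 1.76 = 12.4432
lambda_4 * g_4 = 1.67 * 0.69 = 1.1523
Total violation = 18.354 + 2.2211 + 12.4432 + 1.1523 = 34.1706


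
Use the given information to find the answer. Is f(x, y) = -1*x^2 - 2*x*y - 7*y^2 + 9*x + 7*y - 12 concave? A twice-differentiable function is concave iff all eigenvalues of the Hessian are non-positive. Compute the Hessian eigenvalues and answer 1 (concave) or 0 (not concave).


The Hessian of f(x,y) = -1*x^2 - 2*x*y - 7*y^2 + 9*x + 7*y - 12 is:
H = [[-2, -2], [-2, -14]]
Trace = -2 - 14 = -16
Determinant = -2*-14 - (-2)^2 = 24
Discriminant = (-16)^2 - 4*24 = 160.0
Eigenvalues: lambda_1 = -14.3246, lambda_2 = -1.6754
The function is concave.

1


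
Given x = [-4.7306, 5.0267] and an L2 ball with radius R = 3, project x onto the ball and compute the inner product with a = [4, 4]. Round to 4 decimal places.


Step 1: Compute ||x|| (intermediates to 6 decimals).
||x|| = sqrt((-4.7306)^2 + 5.0267^2) = 6.902629
Step 2: Project.
Since ||x|| > R, scale = R/||x|| = 3/6.902629 = 0.434617, proj(x) = scale * x
proj(x) = [-2.055999, 2.184689]
Step 3: Dot product.
a^T * proj(x) = 4*(-2.055999) + 4*2.184689 = 0.5148


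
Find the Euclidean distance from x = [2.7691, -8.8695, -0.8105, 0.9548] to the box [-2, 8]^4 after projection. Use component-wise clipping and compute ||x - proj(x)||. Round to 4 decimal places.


Project each component onto [-2, 8].
clip(2.7691) = 2.7691, clip(-8.8695) = -2.0, clip(-0.8105) = -0.8105, clip(0.9548) = 0.9548
Projection = [2.7691, -2.0, -0.8105, 0.9548]
Squared diffs: [0.0, 47.19, 0.0, 0.0]
Distance = sqrt(47.19) = 6.8695


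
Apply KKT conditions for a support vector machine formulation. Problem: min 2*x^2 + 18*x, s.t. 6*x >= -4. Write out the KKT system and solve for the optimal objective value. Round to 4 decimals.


Step 1: Try lambda = 0 (constraint inactive).
x_unc = -18/(2*2) = -4.5
Check: 6*-4.5 = -27.0 < -4 -- violated!
Step 2: Constraint must be active: 6*x = -4
x* = -4/6 = -2/3 = -0.6667 (rounded; the exact value -2/3 is used below)
lambda = (2*2*(-2/3) + 18)/6 = 2.5556
Step 3: Compute optimal value.
f(x*) = 2*(-2/3)^2 + 18*(-2/3) = -11.1111


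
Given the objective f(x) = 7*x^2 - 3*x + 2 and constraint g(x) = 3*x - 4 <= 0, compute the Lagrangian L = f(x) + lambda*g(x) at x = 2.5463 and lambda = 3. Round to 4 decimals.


Step 1: Evaluate f(x).
f(2.5463) = 7*2.5463^2 - 3*2.5463 + 2 = 39.7466
Step 2: Evaluate g(x).
g(2.5463) = 3*2.5463 - 4 = 3.6389
Step 3: Compute Lagrangian.
L = 39.7466 + 3*3.6389 = 50.6633


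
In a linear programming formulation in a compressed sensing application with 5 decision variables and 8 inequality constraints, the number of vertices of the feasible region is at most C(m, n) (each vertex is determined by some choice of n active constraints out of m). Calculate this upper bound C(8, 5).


Each vertex corresponds to some choice of n active constraints out of m, so the number of vertices is at most C(m, n) = m! / (n!(m-n)!).
m = 8, n = 5
Numerator: 8 * 7 * 6 * 5 * 4
Denominator: 5! = 120
C(8, 5) = 56


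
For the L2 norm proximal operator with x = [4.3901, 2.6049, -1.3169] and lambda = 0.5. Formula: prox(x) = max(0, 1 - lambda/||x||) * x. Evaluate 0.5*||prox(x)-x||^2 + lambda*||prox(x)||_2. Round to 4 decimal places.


Step 1: Compute ||x||.
||x|| = 5.2719
Step 2: Compute scaling factor.
scale = max(0, 1 - 0.5/5.2719) = 0.9052
Step 3: prox(x) = [3.9737, 2.3578, -1.192]
||prox(x)|| = 4.7719
Step 4: Proximal objective.
0.5*||prox-x||^2 = 0.125
lambda*||prox|| = 2.386
Total = 2.5109


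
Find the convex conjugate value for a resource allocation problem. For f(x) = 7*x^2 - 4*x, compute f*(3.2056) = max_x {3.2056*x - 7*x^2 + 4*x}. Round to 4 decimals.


f*(y) = sup_x {y*x - a*x^2 - b*x} = sup_x {(y-b)*x - a*x^2}
FOC: (y - b) - 2a*x = 0 => x* = (y - b)/(2a)
x* = (3.2056 + 4)/(2*7) = 0.5147
f*(3.2056) = (y-b)^2/(4a) = (3.2056 + 4)^2/(4*7)
= 51.9207/28 = 1.8543


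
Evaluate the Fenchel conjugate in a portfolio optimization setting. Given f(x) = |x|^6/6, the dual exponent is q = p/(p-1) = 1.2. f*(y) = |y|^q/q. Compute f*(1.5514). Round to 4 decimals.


The conjugate exponent q satisfies 1/p + 1/q = 1.
p = 6, so q = 6/(6 - 1) = 1.2
|y|^q = 1.5514^1.2 = 1.6938
f*(1.5514) = 1.6938 / 1.2 = 1.4115


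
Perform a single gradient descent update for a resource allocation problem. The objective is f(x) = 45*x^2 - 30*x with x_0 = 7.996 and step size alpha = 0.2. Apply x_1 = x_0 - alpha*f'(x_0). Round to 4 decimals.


We compute the gradient at x_0 and apply the update.
f'(x) = 90*x - 30
f'(7.996) = 90*7.996 - 30 = 689.64
x_1 = 7.996 - 0.2*689.64 = -129.932


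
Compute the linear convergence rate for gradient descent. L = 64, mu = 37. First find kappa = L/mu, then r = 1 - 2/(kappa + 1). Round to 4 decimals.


Step 1: Compute the condition number.
kappa = L/mu = 64/37 = 1.7297
Step 2: Compute the convergence rate.
r = 1 - 2/(kappa + 1) = 1 - 2*mu/(L + mu) = (L - mu)/(L + mu) = 27/101 = 0.2673


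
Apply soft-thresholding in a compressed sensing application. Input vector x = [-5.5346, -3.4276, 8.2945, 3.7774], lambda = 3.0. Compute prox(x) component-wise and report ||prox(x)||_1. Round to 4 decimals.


Soft-thresholding with lambda = 3.0:
prox(-5.5346) = sign(-5.5346)*max(|-5.5346| - 3.0, 0) = -2.5346
prox(-3.4276) = sign(-3.4276)*max(|-3.4276| - 3.0, 0) = -0.4276
prox(8.2945) = sign(8.2945)*max(|8.2945| - 3.0, 0) = 5.2945
prox(3.7774) = sign(3.7774)*max(|3.7774| - 3.0, 0) = 0.7774
prox(x) = [-2.5346, -0.4276, 5.2945, 0.7774]
||prox(x)||_1 = 2.5346 + 0.4276 + 5.2945 + 0.7774 = 9.0341


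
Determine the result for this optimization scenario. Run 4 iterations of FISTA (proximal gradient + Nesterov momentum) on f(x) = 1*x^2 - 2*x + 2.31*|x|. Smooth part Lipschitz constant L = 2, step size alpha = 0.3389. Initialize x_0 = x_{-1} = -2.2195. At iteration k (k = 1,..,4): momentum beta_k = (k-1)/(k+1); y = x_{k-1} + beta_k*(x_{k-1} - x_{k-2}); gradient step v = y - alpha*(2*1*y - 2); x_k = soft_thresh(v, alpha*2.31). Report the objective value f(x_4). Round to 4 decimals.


FISTA on f(x) = 1*x^2 - 2*x + 2.31*|x|
L = 2, alpha = 0.3389
Iteration 1: beta = 0.0, y = -2.2195 + 0.0*(-2.2195 + 2.2195) = -2.2195
  grad(y) = -6.439, v = y - alpha*grad = -0.0373
  prox(v) = soft_thresh(-0.0373, 0.7829) = 0.0
Iteration 2: beta = 0.3333, y = 0.0 + 0.3333*(0.0 + 2.2195) = 0.7398
  grad(y) = -0.5203, v = y - alpha*grad = 0.9162
  prox(v) = soft_thresh(0.9162, 0.7829) = 0.1333
Iteration 3: beta = 0.5, y = 0.1333 + 0.5*(0.1333 - 0.0) = 0.2
  grad(y) = -1.6001, v = y - alpha*grad = 0.7422
  prox(v) = soft_thresh(0.7422, 0.7829) = 0.0
Iteration 4: beta = 0.6, y = 0.0 + 0.6*(0.0 - 0.1333) = -0.08
  grad(y) = -2.16, v = y - alpha*grad = 0.652
  prox(v) = soft_thresh(0.652, 0.7829) = 0.0
f(x_4) = 1*0.0^2 - 2*0.0 + 2.31*|0.0| = 0.0


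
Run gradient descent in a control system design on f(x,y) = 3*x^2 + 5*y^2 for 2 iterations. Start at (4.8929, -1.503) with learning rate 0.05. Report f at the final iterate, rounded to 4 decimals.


Gradient descent on f(x,y) = 3*x^2 + 5*y^2.
Starting point: (4.8929, -1.503), alpha = 0.05
Step 1: grad_x = 2*3*4.8929 = 29.3574, grad_y = 2*5*-1.503 = -15.03
  x_1 = 4.8929 - 0.05*29.3574 = 3.425
  y_1 = -1.503 - 0.05*-15.03 = -0.7515
Step 2: grad_x = 2*3*3.425 = 20.5502, grad_y = 2*5*-0.7515 = -7.515
  x_2 = 3.425 - 0.05*20.5502 = 2.3975
  y_2 = -0.7515 - 0.05*-7.515 = -0.3758
f(2.3975, -0.3758) = 3*2.3975^2 + 5*(-0.3758)^2 = 17.9503


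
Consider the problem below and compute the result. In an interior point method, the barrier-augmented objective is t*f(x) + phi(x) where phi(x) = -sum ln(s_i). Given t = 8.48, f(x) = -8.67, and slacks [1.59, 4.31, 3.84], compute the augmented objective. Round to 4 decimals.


Step 1: Compute log-barrier.
ln values: [0.4637, 1.4609, 1.3455]
phi = -(0.4637 + 1.4609 + 1.3455) = -3.2701
Step 2: Compute augmented objective.
t*f(x) = 8.48*-8.67 = -73.5216
Total = -73.5216 - 3.2701 = -76.7917


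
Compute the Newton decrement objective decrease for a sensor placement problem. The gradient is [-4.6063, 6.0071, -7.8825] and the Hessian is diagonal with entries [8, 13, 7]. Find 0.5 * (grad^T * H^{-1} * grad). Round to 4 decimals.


Step 1: H is diagonal, so H^(-1) * g = [-0.5758, 0.4621, -1.1261].
Step 2: g^T H^(-1) g = sum_i g_i^2 / H_ii
  = (-4.6063)^2/8 + (6.0071)^2/13 + (-7.8825)^2/7
  = 2.6522 + 2.7758 + 8.8763 = 14.3043
Step 3: Objective decrease = 0.5 * g^T H^(-1) g = 7.1521


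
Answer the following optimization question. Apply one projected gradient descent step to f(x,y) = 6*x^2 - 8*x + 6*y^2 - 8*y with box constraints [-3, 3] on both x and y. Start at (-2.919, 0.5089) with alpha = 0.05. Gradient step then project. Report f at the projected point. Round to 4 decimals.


Step 1: Compute gradient at (-2.919, 0.5089).
grad_x = 2*6*-2.919 - 8 = -43.028
grad_y = 2*6*0.5089 - 8 = -1.8932
Step 2: Gradient step.
x_raw = -2.919 - 0.05*-43.028 = -0.7676
y_raw = 0.5089 - 0.05*-1.8932 = 0.6036
Step 3: Project onto [-3, 3].
x_proj = clip(-0.7676) = -0.7676
y_proj = clip(0.6036) = 0.6036
Step 4: Evaluate f.
f(-0.7676, 0.6036) = 7.0333


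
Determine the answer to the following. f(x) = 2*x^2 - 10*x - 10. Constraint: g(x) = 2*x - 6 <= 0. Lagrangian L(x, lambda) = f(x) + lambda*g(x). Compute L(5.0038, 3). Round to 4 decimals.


Step 1: Evaluate f(x).
f(5.0038) = 2*5.0038^2 - 10*5.0038 - 10 = -9.962
Step 2: Evaluate g(x).
g(5.0038) = 2*5.0038 - 6 = 4.0076
Step 3: Compute Lagrangian.
L = -9.962 + 3*4.0076 = 2.0608


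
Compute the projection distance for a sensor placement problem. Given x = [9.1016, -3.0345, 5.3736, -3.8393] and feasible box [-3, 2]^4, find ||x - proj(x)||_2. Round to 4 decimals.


Project each component onto [-3, 2].
clip(9.1016) = 2.0, clip(-3.0345) = -3.0, clip(5.3736) = 2.0, clip(-3.8393) = -3.0
Projection = [2.0, -3.0, 2.0, -3.0]
Squared diffs: [50.4327, 0.0012, 11.3812, 0.7044]
Distance = sqrt(62.5195) = 7.9069


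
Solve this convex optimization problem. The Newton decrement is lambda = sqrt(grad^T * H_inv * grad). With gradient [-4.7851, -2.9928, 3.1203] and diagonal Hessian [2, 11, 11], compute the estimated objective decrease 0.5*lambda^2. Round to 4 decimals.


Step 1: H is diagonal, so H^(-1) * g = [-2.3926, -0.2721, 0.2837].
Step 2: g^T H^(-1) g = sum_i g_i^2 / H_ii
  = (-4.7851)^2/2 + (-2.9928)^2/11 + (3.1203)^2/11
  = 11.4486 + 0.8143 + 0.8851 = 13.148
Step 3: Objective decrease = 0.5 * g^T H^(-1) g = 6.574


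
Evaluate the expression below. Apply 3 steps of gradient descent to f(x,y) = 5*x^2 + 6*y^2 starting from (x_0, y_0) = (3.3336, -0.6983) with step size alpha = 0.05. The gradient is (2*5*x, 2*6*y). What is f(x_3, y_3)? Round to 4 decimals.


Gradient descent on f(x,y) = 5*x^2 + 6*y^2.
Starting point: (3.3336, -0.6983), alpha = 0.05
Step 1: grad_x = 2*5*3.3336 = 33.336, grad_y = 2*6*-0.6983 = -8.3796
  x_1 = 3.3336 - 0.05*33.336 = 1.6668
  y_1 = -0.6983 - 0.05*-8.3796 = -0.2793
Step 2: grad_x = 2*5*1.6668 = 16.668, grad_y = 2*6*-0.2793 = -3.3518
  x_2 = 1.6668 - 0.05*16.668 = 0.8334
  y_2 = -0.2793 - 0.05*-3.3518 = -0.1117
Step 3: grad_x = 2*5*0.8334 = 8.334, grad_y = 2*6*-0.1117 = -1.3407
  x_3 = 0.8334 - 0.05*8.334 = 0.4167
  y_3 = -0.1117 - 0.05*-1.3407 = -0.0447
f(0.4167, -0.0447) = 5*0.4167^2 + 6*(-0.0447)^2 = 0.8802


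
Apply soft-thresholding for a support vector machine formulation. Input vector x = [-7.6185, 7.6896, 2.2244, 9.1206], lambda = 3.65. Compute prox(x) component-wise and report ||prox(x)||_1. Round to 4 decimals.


Soft-thresholding with lambda = 3.65:
prox(-7.6185) = sign(-7.6185)*max(|-7.6185| - 3.65, 0) = -3.9685
prox(7.6896) = sign(7.6896)*max(|7.6896| - 3.65, 0) = 4.0396
prox(2.2244) = sign(2.2244)*max(|2.2244| - 3.65, 0) = 0.0
prox(9.1206) = sign(9.1206)*max(|9.1206| - 3.65, 0) = 5.4706
prox(x) = [-3.9685, 4.0396, 0.0, 5.4706]
||prox(x)||_1 = 3.9685 + 4.0396 + 0.0 + 5.4706 = 13.4787


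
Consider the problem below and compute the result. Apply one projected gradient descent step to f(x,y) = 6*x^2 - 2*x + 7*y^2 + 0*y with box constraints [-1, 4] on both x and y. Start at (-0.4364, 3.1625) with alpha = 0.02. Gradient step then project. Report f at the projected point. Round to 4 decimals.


Step 1: Compute gradient at (-0.4364, 3.1625).
grad_x = 2*6*-0.4364 - 2 = -7.2368
grad_y = 2*7*3.1625 + 0 = 44.275
Step 2: Gradient step.
x_raw = -0.4364 - 0.02*-7.2368 = -0.2917
y_raw = 3.1625 - 0.02*44.275 = 2.277
Step 3: Project onto [-1, 4].
x_proj = clip(-0.2917) = -0.2917
y_proj = clip(2.277) = 2.277
Step 4: Evaluate f.
f(-0.2917, 2.277) = 37.3868


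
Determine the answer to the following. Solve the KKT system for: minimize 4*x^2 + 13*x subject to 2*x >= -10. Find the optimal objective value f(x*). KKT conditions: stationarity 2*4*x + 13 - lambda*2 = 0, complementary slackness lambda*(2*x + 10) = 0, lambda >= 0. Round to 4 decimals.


Step 1: Try lambda = 0 (constraint inactive).
Stationarity: 2*4*x + 13 = 0
x* = -13/(2*4) = -1.625
Check constraint: 2*-1.625 = -3.25 >= -10 -- satisfied.
Step 2: Compute optimal value.
f(x*) = 4*(-1.625)^2 + 13*(-1.625) = -10.5625


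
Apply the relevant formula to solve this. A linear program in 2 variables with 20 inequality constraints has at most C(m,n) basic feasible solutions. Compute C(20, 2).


Each vertex corresponds to some choice of n active constraints out of m, so the number of vertices is at most C(m, n) = m! / (n!(m-n)!).
m = 20, n = 2
Numerator: 20 * 19
Denominator: 2! = 2
C(20, 2) = 190


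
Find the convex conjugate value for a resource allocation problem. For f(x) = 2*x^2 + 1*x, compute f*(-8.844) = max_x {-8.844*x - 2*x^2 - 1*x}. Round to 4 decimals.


f*(y) = sup_x {y*x - a*x^2 - b*x} = sup_x {(y-b)*x - a*x^2}
FOC: (y - b) - 2a*x = 0 => x* = (y - b)/(2a)
x* = (-8.844 - 1)/(2*2) = -2.461
f*(-8.844) = (y-b)^2/(4a) = (-8.844 - 1)^2/(4*2)
= 96.9043/8 = 12.113


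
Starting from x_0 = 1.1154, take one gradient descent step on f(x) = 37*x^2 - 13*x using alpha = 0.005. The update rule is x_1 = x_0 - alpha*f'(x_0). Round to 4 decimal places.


We compute the gradient at x_0 and apply the update.
f'(x) = 74*x - 13
f'(1.1154) = 74*1.1154 - 13 = 69.5396
x_1 = 1.1154 - 0.005*69.5396 = 0.7677


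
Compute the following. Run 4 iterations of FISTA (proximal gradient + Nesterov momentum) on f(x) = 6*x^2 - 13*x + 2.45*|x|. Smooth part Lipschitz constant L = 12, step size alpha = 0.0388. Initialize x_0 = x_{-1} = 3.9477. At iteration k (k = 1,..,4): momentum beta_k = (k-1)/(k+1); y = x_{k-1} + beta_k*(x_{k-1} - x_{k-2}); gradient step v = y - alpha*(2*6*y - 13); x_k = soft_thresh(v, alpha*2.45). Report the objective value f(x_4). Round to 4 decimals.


FISTA on f(x) = 6*x^2 - 13*x + 2.45*|x|
L = 12, alpha = 0.0388
Iteration 1: beta = 0.0, y = 3.9477 + 0.0*(3.9477 - 3.9477) = 3.9477
  grad(y) = 34.3724, v = y - alpha*grad = 2.6141
  prox(v) = soft_thresh(2.6141, 0.0951) = 2.519
Iteration 2: beta = 0.3333, y = 2.519 + 0.3333*(2.519 - 3.9477) = 2.0428
  grad(y) = 11.5131, v = y - alpha*grad = 1.596
  prox(v) = soft_thresh(1.596, 0.0951) = 1.501
Iteration 3: beta = 0.5, y = 1.501 + 0.5*(1.501 - 2.519) = 0.992
  grad(y) = -1.0962, v = y - alpha*grad = 1.0345
  prox(v) = soft_thresh(1.0345, 0.0951) = 0.9395
Iteration 4: beta = 0.6, y = 0.9395 + 0.6*(0.9395 - 1.501) = 0.6025
  grad(y) = -5.7695, v = y - alpha*grad = 0.8264
  prox(v) = soft_thresh(0.8264, 0.0951) = 0.7313
f(x_4) = 6*0.7313^2 - 13*0.7313 + 2.45*|0.7313| = -4.5065


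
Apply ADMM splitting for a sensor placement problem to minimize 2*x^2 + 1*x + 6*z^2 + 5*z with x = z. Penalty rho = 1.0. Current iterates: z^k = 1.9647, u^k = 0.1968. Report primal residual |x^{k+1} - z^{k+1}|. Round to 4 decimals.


ADMM iteration with rho = 1.0, z^k = 1.9647, u^k = 0.1968
Step 1: x-update.
Minimize 2*x^2 + 1*x + (1.0/2)*(x - 1.9647 + 0.1968)^2
FOC: (2*2 + 1.0)*x = -1 + 1.0*(1.9647 - 0.1968)
x^{k+1} = 0.1536
Step 2: z-update.
Minimize 6*z^2 + 5*z + (1.0/2)*(0.1536 - z + 0.1968)^2
FOC: (2*6 + 1.0)*z = -5 + 1.0*(0.1536 + 0.1968)
z^{k+1} = -0.3577
Step 3: u-update.
u^{k+1} = 0.1968 + 0.1536 + 0.3577 = 0.708
Step 4: Primal residual = |0.1536 + 0.3577| = 0.5112


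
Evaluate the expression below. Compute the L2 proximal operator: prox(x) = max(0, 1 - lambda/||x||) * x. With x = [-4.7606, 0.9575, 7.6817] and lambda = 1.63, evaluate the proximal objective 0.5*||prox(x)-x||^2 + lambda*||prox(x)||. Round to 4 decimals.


Step 1: Compute ||x||.
||x|| = 9.0878
Step 2: Compute scaling factor.
scale = max(0, 1 - 1.63/9.0878) = 0.8206
Step 3: prox(x) = [-3.9067, 0.7858, 6.3039]
||prox(x)|| = 7.4578
Step 4: Proximal objective.
0.5*||prox-x||^2 = 1.3285
lambda*||prox|| = 12.1562
Total = 13.4847


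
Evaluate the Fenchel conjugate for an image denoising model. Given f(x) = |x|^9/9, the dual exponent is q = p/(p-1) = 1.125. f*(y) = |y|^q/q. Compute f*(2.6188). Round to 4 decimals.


The conjugate exponent q satisfies 1/p + 1/q = 1.
p = 9, so q = 9/(9 - 1) = 1.125
|y|^q = 2.6188^1.125 = 2.9537
f*(2.6188) = 2.9537 / 1.125 = 2.6255


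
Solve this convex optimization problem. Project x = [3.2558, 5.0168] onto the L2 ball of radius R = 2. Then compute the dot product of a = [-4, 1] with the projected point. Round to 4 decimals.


Step 1: Compute ||x|| (intermediates to 6 decimals).
||x|| = sqrt(3.2558^2 + 5.0168^2) = 5.980679
Step 2: Project.
Since ||x|| > R, scale = R/||x|| = 2/5.980679 = 0.33441, proj(x) = scale * x
proj(x) = [1.088772, 1.677668]
Step 3: Dot product.
a^T * proj(x) = -4*1.088772 + 1*1.677668 = -2.6774


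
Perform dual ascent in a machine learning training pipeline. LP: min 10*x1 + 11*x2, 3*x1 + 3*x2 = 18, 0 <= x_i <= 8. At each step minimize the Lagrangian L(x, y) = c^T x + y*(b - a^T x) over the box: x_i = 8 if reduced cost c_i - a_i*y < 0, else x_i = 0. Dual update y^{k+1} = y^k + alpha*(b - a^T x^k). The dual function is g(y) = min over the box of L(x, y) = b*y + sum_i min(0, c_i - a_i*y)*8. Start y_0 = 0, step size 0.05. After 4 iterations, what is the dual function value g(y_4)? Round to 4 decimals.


Dual ascent for LP: min 10*x1 + 11*x2, 3*x1 + 3*x2 = 18, 0 <= x_i <= 8
Step 1: y^k = 0.0, reduced costs: (10.0, 11.0)
  x^k = (0.0, 0.0), subgradient = b - a^T x = 18.0
  y^{k+1} = 0.0 + 0.05*18.0 = 0.9
Step 2: y^k = 0.9, reduced costs: (7.3, 8.3)
  x^k = (0.0, 0.0), subgradient = b - a^T x = 18.0
  y^{k+1} = 0.9 + 0.05*18.0 = 1.8
Step 3: y^k = 1.8, reduced costs: (4.6, 5.6)
  x^k = (0.0, 0.0), subgradient = b - a^T x = 18.0
  y^{k+1} = 1.8 + 0.05*18.0 = 2.7
Step 4: y^k = 2.7, reduced costs: (1.9, 2.9)
  x^k = (0.0, 0.0), subgradient = b - a^T x = 18.0
  y^{k+1} = 2.7 + 0.05*18.0 = 3.6
Dual objective at y_4 = 3.6: reduced costs (-0.8, 0.2), box minimizer x = (8.0, 0.0)
g(y_4) = b*y + (c1 - a1*y)*x1 + (c2 - a2*y)*x2 = 18*3.6 + (-0.8)*8.0 + 0.2*0.0 = 64.8 - 6.4 + 0.0 = 58.4


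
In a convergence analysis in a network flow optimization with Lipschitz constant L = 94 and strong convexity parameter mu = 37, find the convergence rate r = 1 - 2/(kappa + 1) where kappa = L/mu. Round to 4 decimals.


Step 1: Compute the condition number.
kappa = L/mu = 94/37 = 2.5405
Step 2: Compute the convergence rate.
r = 1 - 2/(kappa + 1) = 1 - 2*mu/(L + mu) = (L - mu)/(L + mu) = 57/131 = 0.4351


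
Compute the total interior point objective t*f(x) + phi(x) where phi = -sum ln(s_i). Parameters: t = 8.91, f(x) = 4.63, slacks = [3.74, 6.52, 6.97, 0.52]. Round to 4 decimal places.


Step 1: Compute log-barrier.
ln values: [1.3191, 1.8749, 1.9416, -0.6539]
phi = -(1.3191 + 1.8749 + 1.9416 - 0.6539) = -4.4816
Step 2: Compute augmented objective.
t*f(x) = 8.91*4.63 = 41.2533
Total = 41.2533 - 4.4816 = 36.7717


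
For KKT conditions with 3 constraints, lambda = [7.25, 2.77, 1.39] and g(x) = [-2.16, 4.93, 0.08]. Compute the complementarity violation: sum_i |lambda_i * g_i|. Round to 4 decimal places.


KKT complementary slackness check:
lambda_1 * g_1 = 7.25 * -2.16 = -15.66
lambda_2 * g_2 = 2.77 * 4.93 = 13.6561
lambda_3 * g_3 = 1.39 * 0.08 = 0.1112
Total violation = 15.66 + 13.6561 + 0.1112 = 29.4273


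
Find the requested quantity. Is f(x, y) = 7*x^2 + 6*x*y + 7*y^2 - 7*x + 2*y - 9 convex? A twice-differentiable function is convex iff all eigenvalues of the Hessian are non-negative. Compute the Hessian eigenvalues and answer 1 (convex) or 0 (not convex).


The Hessian of f(x,y) = 7*x^2 + 6*x*y + 7*y^2 - 7*x + 2*y - 9 is:
H = [[14, 6], [6, 14]]
Trace = 14 + 14 = 28
Determinant = 14*14 - (6)^2 = 160
Discriminant = (28)^2 - 4*160 = 144.0
Eigenvalues: lambda_1 = 8.0, lambda_2 = 20.0
The function is convex.

1


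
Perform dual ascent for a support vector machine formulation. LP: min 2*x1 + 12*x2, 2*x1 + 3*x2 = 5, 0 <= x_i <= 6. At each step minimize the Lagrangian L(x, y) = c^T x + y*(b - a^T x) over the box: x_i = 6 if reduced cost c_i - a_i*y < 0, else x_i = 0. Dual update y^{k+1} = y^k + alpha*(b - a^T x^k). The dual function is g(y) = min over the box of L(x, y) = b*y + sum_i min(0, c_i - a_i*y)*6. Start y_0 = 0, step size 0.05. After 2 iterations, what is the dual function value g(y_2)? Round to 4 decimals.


Dual ascent for LP: min 2*x1 + 12*x2, 2*x1 + 3*x2 = 5, 0 <= x_i <= 6
Step 1: y^k = 0.0, reduced costs: (2.0, 12.0)
  x^k = (0.0, 0.0), subgradient = b - a^T x = 5.0
  y^{k+1} = 0.0 + 0.05*5.0 = 0.25
Step 2: y^k = 0.25, reduced costs: (1.5, 11.25)
  x^k = (0.0, 0.0), subgradient = b - a^T x = 5.0
  y^{k+1} = 0.25 + 0.05*5.0 = 0.5
Dual objective at y_2 = 0.5: reduced costs (1.0, 10.5), box minimizer x = (0.0, 0.0)
g(y_2) = b*y + (c1 - a1*y)*x1 + (c2 - a2*y)*x2 = 5*0.5 + 1.0*0.0 + 10.5*0.0 = 2.5 + 0.0 + 0.0 = 2.5


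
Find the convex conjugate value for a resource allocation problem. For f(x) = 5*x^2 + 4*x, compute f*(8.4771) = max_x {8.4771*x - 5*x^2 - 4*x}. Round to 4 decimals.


f*(y) = sup_x {y*x - a*x^2 - b*x} = sup_x {(y-b)*x - a*x^2}
FOC: (y - b) - 2a*x = 0 => x* = (y - b)/(2a)
x* = (8.4771 - 4)/(2*5) = 0.4477
f*(8.4771) = (y-b)^2/(4a) = (8.4771 - 4)^2/(4*5)
= 20.0444/20 = 1.0022


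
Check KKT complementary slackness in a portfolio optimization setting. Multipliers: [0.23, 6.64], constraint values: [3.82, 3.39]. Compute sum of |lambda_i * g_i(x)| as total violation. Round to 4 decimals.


KKT complementary slackness check:
lambda_1 * g_1 = 0.23 * 3.82 = 0.8786
lambda_2 * g_2 = 6.64 * 3.39 = 22.5096
Total violation = 0.8786 + 22.5096 = 23.3882


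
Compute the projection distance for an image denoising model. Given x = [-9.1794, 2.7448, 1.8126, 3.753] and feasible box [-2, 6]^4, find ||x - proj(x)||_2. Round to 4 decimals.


Project each component onto [-2, 6].
clip(-9.1794) = -2.0, clip(2.7448) = 2.7448, clip(1.8126) = 1.8126, clip(3.753) = 3.753
Projection = [-2.0, 2.7448, 1.8126, 3.753]
Squared diffs: [51.5438, 0.0, 0.0, 0.0]
Distance = sqrt(51.5438) = 7.1794


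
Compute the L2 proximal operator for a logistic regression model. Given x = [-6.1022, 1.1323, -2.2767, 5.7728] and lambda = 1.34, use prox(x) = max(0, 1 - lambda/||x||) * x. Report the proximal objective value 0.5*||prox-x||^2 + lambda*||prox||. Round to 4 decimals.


Step 1: Compute ||x||.
||x|| = 8.7765
Step 2: Compute scaling factor.
scale = max(0, 1 - 1.34/8.7765) = 0.8473
Step 3: prox(x) = [-5.1705, 0.9594, -1.9291, 4.8914]
||prox(x)|| = 7.4365
Step 4: Proximal objective.
0.5*||prox-x||^2 = 0.8978
lambda*||prox|| = 9.9649
Total = 10.8628


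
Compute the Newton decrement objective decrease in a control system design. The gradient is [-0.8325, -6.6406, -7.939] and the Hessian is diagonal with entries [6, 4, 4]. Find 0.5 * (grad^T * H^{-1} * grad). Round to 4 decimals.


Step 1: H is diagonal, so H^(-1) * g = [-0.1388, -1.6602, -1.9848].
Step 2: g^T H^(-1) g = sum_i g_i^2 / H_ii
  = (-0.8325)^2/6 + (-6.6406)^2/4 + (-7.939)^2/4
  = 0.1155 + 11.0244 + 15.7569 = 26.8968
Step 3: Objective decrease = 0.5 * g^T H^(-1) g = 13.4484


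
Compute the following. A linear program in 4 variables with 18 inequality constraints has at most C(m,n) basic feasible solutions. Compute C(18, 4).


Each vertex corresponds to some choice of n active constraints out of m, so the number of vertices is at most C(m, n) = m! / (n!(m-n)!).
m = 18, n = 4
Numerator: 18 * 17 * 16 * 15
Denominator: 4! = 24
C(18, 4) = 3060


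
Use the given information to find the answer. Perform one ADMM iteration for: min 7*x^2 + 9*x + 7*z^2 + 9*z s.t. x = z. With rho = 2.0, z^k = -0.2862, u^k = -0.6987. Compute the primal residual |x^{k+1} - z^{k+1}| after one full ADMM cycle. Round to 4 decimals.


ADMM iteration with rho = 2.0, z^k = -0.2862, u^k = -0.6987
Step 1: x-update.
Minimize 7*x^2 + 9*x + (2.0/2)*(x + 0.2862 - 0.6987)^2
FOC: (2*7 + 2.0)*x = -9 + 2.0*(-0.2862 + 0.6987)
x^{k+1} = -0.5109
Step 2: z-update.
Minimize 7*z^2 + 9*z + (2.0/2)*(-0.5109 - z - 0.6987)^2
FOC: (2*7 + 2.0)*z = -9 + 2.0*(-0.5109 - 0.6987)
z^{k+1} = -0.7137
Step 3: u-update.
u^{k+1} = -0.6987 - 0.5109 + 0.7137 = -0.4959
Step 4: Primal residual = |-0.5109 + 0.7137| = 0.2028


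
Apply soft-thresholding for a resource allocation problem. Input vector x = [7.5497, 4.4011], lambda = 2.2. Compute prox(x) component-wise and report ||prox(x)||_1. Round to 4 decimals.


Soft-thresholding with lambda = 2.2:
prox(7.5497) = sign(7.5497)*max(|7.5497| - 2.2, 0) = 5.3497
prox(4.4011) = sign(4.4011)*max(|4.4011| - 2.2, 0) = 2.2011
prox(x) = [5.3497, 2.2011]
||prox(x)||_1 = 5.3497 + 2.2011 = 7.5508


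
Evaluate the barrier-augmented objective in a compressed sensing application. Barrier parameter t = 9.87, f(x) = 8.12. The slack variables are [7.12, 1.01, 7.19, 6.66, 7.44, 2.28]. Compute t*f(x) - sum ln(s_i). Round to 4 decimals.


Step 1: Compute log-barrier.
ln values: [1.9629, 0.01, 1.9727, 1.8961, 2.0069, 0.8242]
phi = -(1.9629 + 0.01 + 1.9727 + 1.8961 + 2.0069 + 0.8242) = -8.6727
Step 2: Compute augmented objective.
t*f(x) = 9.87*8.12 = 80.1444
Total = 80.1444 - 8.6727 = 71.4717


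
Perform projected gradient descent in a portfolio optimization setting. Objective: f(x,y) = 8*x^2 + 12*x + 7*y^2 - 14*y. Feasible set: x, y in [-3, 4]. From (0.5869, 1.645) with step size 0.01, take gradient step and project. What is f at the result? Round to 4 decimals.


Step 1: Compute gradient at (0.5869, 1.645).
grad_x = 2*8*0.5869 + 12 = 21.3904
grad_y = 2*7*1.645 - 14 = 9.03
Step 2: Gradient step.
x_raw = 0.5869 - 0.01*21.3904 = 0.373
y_raw = 1.645 - 0.01*9.03 = 1.5547
Step 3: Project onto [-3, 4].
x_proj = clip(0.373) = 0.373
y_proj = clip(1.5547) = 1.5547
Step 4: Evaluate f.
f(0.373, 1.5547) = 0.7428


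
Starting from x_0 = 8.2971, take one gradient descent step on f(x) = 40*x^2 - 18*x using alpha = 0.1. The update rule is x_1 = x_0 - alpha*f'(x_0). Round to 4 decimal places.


We compute the gradient at x_0 and apply the update.
f'(x) = 80*x - 18
f'(8.2971) = 80*8.2971 - 18 = 645.768
x_1 = 8.2971 - 0.1*645.768 = -56.2797


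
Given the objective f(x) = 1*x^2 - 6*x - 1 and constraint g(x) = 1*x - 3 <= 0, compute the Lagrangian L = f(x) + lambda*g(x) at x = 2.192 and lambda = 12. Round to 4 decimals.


Step 1: Evaluate f(x).
f(2.192) = 1*2.192^2 - 6*2.192 - 1 = -9.3471
Step 2: Evaluate g(x).
g(2.192) = 1*2.192 - 3 = -0.808
Step 3: Compute Lagrangian.
L = -9.3471 + 12*-0.808 = -19.0431


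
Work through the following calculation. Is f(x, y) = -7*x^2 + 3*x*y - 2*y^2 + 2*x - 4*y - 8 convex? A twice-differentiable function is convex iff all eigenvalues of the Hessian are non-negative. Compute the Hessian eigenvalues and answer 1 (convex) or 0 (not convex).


The Hessian of f(x,y) = -7*x^2 + 3*x*y - 2*y^2 + 2*x - 4*y - 8 is:
H = [[-14, 3], [3, -4]]
Trace = -14 - 4 = -18
Determinant = -14*-4 - (3)^2 = 47
Discriminant = (-18)^2 - 4*47 = 136.0
Eigenvalues: lambda_1 = -14.831, lambda_2 = -3.169
The function is not convex.

0


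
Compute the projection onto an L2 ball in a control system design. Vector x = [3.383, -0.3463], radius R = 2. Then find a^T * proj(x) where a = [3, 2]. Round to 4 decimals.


Step 1: Compute ||x|| (intermediates to 6 decimals).
||x|| = sqrt(3.383^2 + (-0.3463)^2) = 3.400678
Step 2: Project.
Since ||x|| > R, scale = R/||x|| = 2/3.400678 = 0.588118, proj(x) = scale * x
proj(x) = [1.989603, -0.203665]
Step 3: Dot product.
a^T * proj(x) = 3*1.989603 + 2*(-0.203665) = 5.5615


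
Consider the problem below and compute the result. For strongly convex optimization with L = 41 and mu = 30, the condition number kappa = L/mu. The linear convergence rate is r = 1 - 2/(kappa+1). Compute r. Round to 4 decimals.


Step 1: Compute the condition number.
kappa = L/mu = 41/30 = 1.3667
Step 2: Compute the convergence rate.
r = 1 - 2/(kappa + 1) = 1 - 2*mu/(L + mu) = (L - mu)/(L + mu) = 11/71 = 0.1549


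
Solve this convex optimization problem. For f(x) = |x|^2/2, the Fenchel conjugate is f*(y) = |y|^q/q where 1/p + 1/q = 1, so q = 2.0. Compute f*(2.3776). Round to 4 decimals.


The conjugate exponent q satisfies 1/p + 1/q = 1.
p = 2, so q = 2/(2 - 1) = 2.0
|y|^q = 2.3776^2.0 = 5.653
f*(2.3776) = 5.653 / 2.0 = 2.8265


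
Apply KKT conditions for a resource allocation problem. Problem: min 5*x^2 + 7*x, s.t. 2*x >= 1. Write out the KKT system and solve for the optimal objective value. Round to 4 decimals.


Step 1: Try lambda = 0 (constraint inactive).
x_unc = -7/(2*5) = -0.7
Check: 2*-0.7 = -1.4 < 1 -- violated!
Step 2: Constraint must be active: 2*x = 1
x* = 1/2 = 0.5
lambda = (2*5*0.5 + 7)/2 = 6.0
Step 3: Compute optimal value.
f(x*) = 5*0.5^2 + 7*0.5 = 4.75


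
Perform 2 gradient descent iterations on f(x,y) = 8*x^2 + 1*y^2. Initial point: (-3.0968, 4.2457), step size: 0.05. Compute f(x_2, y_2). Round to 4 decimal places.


Gradient descent on f(x,y) = 8*x^2 + 1*y^2.
Starting point: (-3.0968, 4.2457), alpha = 0.05
Step 1: grad_x = 2*8*-3.0968 = -49.5488, grad_y = 2*1*4.2457 = 8.4914
  x_1 = -3.0968 - 0.05*-49.5488 = -0.6194
  y_1 = 4.2457 - 0.05*8.4914 = 3.8211
Step 2: grad_x = 2*8*-0.6194 = -9.9098, grad_y = 2*1*3.8211 = 7.6423
  x_2 = -0.6194 - 0.05*-9.9098 = -0.1239
  y_2 = 3.8211 - 0.05*7.6423 = 3.439
f(-0.1239, 3.439) = 8*(-0.1239)^2 + 1*3.439^2 = 11.9496


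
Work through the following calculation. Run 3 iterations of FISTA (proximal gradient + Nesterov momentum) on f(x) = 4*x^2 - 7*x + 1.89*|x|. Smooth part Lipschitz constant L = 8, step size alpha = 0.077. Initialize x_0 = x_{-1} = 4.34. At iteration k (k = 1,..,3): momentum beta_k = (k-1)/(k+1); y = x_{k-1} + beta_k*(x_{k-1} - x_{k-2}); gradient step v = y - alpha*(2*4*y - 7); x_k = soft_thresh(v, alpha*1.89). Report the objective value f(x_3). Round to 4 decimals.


FISTA on f(x) = 4*x^2 - 7*x + 1.89*|x|
L = 8, alpha = 0.077
Iteration 1: beta = 0.0, y = 4.34 + 0.0*(4.34 - 4.34) = 4.34
  grad(y) = 27.72, v = y - alpha*grad = 2.2056
  prox(v) = soft_thresh(2.2056, 0.1455) = 2.06
Iteration 2: beta = 0.3333, y = 2.06 + 0.3333*(2.06 - 4.34) = 1.3
  grad(y) = 3.4003, v = y - alpha*grad = 1.0382
  prox(v) = soft_thresh(1.0382, 0.1455) = 0.8927
Iteration 3: beta = 0.5, y = 0.8927 + 0.5*(0.8927 - 2.06) = 0.309
  grad(y) = -4.5279, v = y - alpha*grad = 0.6577
  prox(v) = soft_thresh(0.6577, 0.1455) = 0.5121
f(x_3) = 4*0.5121^2 - 7*0.5121 + 1.89*|0.5121| = -1.5679


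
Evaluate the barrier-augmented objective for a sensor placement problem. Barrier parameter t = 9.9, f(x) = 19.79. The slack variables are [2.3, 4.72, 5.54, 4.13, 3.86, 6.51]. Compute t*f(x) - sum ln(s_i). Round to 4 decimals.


Step 1: Compute log-barrier.
ln values: [0.8329, 1.5518, 1.712, 1.4183, 1.3507, 1.8733]
phi = -(0.8329 + 1.5518 + 1.712 + 1.4183 + 1.3507 + 1.8733) = -8.739
Step 2: Compute augmented objective.
t*f(x) = 9.9*19.79 = 195.921
Total = 195.921 - 8.739 = 187.182


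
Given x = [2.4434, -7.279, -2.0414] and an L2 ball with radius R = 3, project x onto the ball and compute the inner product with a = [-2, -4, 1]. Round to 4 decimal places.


Step 1: Compute ||x|| (intermediates to 6 decimals).
||x|| = sqrt(2.4434^2 + (-7.279)^2 + (-2.0414)^2) = 7.944895
Step 2: Project.
Since ||x|| > R, scale = R/||x|| = 3/7.944895 = 0.377601, proj(x) = scale * x
proj(x) = [0.92263, -2.748558, -0.770835]
Step 3: Dot product.
a^T * proj(x) = -2*0.92263 - 4*(-2.748558) + 1*(-0.770835) = 8.3781


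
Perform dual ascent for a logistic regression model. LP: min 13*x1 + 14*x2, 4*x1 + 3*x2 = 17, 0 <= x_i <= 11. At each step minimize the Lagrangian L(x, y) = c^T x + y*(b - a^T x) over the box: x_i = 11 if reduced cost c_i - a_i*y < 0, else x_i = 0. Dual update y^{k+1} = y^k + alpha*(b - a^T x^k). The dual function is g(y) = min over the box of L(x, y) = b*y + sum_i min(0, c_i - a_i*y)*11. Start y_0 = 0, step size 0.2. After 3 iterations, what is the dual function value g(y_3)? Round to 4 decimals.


Dual ascent for LP: min 13*x1 + 14*x2, 4*x1 + 3*x2 = 17, 0 <= x_i <= 11
Step 1: y^k = 0.0, reduced costs: (13.0, 14.0)
  x^k = (0.0, 0.0), subgradient = b - a^T x = 17.0
  y^{k+1} = 0.0 + 0.2*17.0 = 3.4
Step 2: y^k = 3.4, reduced costs: (-0.6, 3.8)
  x^k = (11.0, 0.0), subgradient = b - a^T x = -27.0
  y^{k+1} = 3.4 + 0.2*-27.0 = -2.0
Step 3: y^k = -2.0, reduced costs: (21.0, 20.0)
  x^k = (0.0, 0.0), subgradient = b - a^T x = 17.0
  y^{k+1} = -2.0 + 0.2*17.0 = 1.4
Dual objective at y_3 = 1.4: reduced costs (7.4, 9.8), box minimizer x = (0.0, 0.0)
g(y_3) = b*y + (c1 - a1*y)*x1 + (c2 - a2*y)*x2 = 17*1.4 + 7.4*0.0 + 9.8*0.0 = 23.8 + 0.0 + 0.0 = 23.8


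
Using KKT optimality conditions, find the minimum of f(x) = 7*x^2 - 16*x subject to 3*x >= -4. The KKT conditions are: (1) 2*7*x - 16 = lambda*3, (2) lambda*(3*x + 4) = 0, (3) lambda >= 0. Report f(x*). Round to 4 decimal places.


Step 1: Try lambda = 0 (constraint inactive).
Stationarity: 2*7*x - 16 = 0
x* = 16/(2*7) = 8/7 = 1.1429 (rounded; the exact value 8/7 is used below)
Check constraint: 3*1.1429 = 3.4287 >= -4 -- satisfied.
Step 2: Compute optimal value.
f(x*) = 7*(8/7)^2 - 16*(8/7) = -9.1429


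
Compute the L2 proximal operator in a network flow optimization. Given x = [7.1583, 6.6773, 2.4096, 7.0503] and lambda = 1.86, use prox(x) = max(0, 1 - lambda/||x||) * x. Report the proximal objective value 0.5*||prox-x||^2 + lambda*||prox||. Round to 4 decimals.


Step 1: Compute ||x||.
||x|| = 12.3021
Step 2: Compute scaling factor.
scale = max(0, 1 - 1.86/12.3021) = 0.8488
Step 3: prox(x) = [6.076, 5.6677, 2.0453, 5.9843]
||prox(x)|| = 10.4421
Step 4: Proximal objective.
0.5*||prox-x||^2 = 1.7298
lambda*||prox|| = 19.4223
Total = 21.152


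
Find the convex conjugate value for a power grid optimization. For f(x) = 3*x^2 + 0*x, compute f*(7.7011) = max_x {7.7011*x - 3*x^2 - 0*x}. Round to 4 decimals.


f*(y) = sup_x {y*x - a*x^2 - b*x} = sup_x {(y-b)*x - a*x^2}
FOC: (y - b) - 2a*x = 0 => x* = (y - b)/(2a)
x* = (7.7011 - 0)/(2*3) = 1.2835
f*(7.7011) = (y-b)^2/(4a) = (7.7011 - 0)^2/(4*3)
= 59.3069/12 = 4.9422


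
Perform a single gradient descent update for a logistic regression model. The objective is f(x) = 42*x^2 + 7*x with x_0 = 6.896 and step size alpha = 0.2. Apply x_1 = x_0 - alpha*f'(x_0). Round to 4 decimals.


We compute the gradient at x_0 and apply the update.
f'(x) = 84*x + 7
f'(6.896) = 84*6.896 + 7 = 586.264
x_1 = 6.896 - 0.2*586.264 = -110.3568


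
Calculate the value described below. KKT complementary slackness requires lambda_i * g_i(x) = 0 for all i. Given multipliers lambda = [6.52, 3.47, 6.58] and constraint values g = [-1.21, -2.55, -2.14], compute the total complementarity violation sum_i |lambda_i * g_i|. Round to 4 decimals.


KKT complementary slackness check:
lambda_1 * g_1 = 6.52 * -1.21 = -7.8892
lambda_2 * g_2 = 3.47 * -2.55 = -8.8485
lambda_3 * g_3 = 6.58 * -2.14 = -14.0812
Total violation = 7.8892 + 8.8485 + 14.0812 = 30.8189


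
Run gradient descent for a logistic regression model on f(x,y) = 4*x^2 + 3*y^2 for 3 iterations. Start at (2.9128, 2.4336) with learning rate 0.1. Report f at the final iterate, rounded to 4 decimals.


Gradient descent on f(x,y) = 4*x^2 + 3*y^2.
Starting point: (2.9128, 2.4336), alpha = 0.1
Step 1: grad_x = 2*4*2.9128 = 23.3024, grad_y = 2*3*2.4336 = 14.6016
  x_1 = 2.9128 - 0.1*23.3024 = 0.5826
  y_1 = 2.4336 - 0.1*14.6016 = 0.9734
Step 2: grad_x = 2*4*0.5826 = 4.6605, grad_y = 2*3*0.9734 = 5.8406
  x_2 = 0.5826 - 0.1*4.6605 = 0.1165
  y_2 = 0.9734 - 0.1*5.8406 = 0.3894
Step 3: grad_x = 2*4*0.1165 = 0.9321, grad_y = 2*3*0.3894 = 2.3363
  x_3 = 0.1165 - 0.1*0.9321 = 0.0233
  y_3 = 0.3894 - 0.1*2.3363 = 0.1558
f(0.0233, 0.1558) = 4*0.0233^2 + 3*0.1558^2 = 0.0749


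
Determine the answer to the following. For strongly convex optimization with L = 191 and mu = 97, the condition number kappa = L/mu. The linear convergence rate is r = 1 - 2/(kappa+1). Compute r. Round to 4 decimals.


Step 1: Compute the condition number.
kappa = L/mu = 191/97 = 1.9691
Step 2: Compute the convergence rate.
r = 1 - 2/(kappa + 1) = 1 - 2*mu/(L + mu) = (L - mu)/(L + mu) = 94/288 = 0.3264


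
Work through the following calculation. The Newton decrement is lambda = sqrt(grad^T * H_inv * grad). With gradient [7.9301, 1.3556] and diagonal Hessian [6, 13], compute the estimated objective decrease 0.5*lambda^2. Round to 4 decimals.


Step 1: H is diagonal, so H^(-1) * g = [1.3217, 0.1043].
Step 2: g^T H^(-1) g = sum_i g_i^2 / H_ii
  = (7.9301)^2/6 + (1.3556)^2/13
  = 10.4811 + 0.1414 = 10.6224
Step 3: Objective decrease = 0.5 * g^T H^(-1) g = 5.3112


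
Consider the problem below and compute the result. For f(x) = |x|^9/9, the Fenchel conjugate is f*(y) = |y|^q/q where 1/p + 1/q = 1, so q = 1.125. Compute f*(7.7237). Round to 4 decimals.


The conjugate exponent q satisfies 1/p + 1/q = 1.
p = 9, so q = 9/(9 - 1) = 1.125
|y|^q = 7.7237^1.125 = 9.9725
f*(7.7237) = 9.9725 / 1.125 = 8.8644


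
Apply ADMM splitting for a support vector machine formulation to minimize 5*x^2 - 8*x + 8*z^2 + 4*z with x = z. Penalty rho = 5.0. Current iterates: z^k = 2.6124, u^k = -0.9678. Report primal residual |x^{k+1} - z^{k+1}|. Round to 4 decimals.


ADMM iteration with rho = 5.0, z^k = 2.6124, u^k = -0.9678
Step 1: x-update.
Minimize 5*x^2 - 8*x + (5.0/2)*(x - 2.6124 - 0.9678)^2
FOC: (2*5 + 5.0)*x = 8 + 5.0*(2.6124 + 0.9678)
x^{k+1} = 1.7267
Step 2: z-update.
Minimize 8*z^2 + 4*z + (5.0/2)*(1.7267 - z - 0.9678)^2
FOC: (2*8 + 5.0)*z = -4 + 5.0*(1.7267 - 0.9678)
z^{k+1} = -0.0098
Step 3: u-update.
u^{k+1} = -0.9678 + 1.7267 + 0.0098 = 0.7687
Step 4: Primal residual = |1.7267 + 0.0098| = 1.7365
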